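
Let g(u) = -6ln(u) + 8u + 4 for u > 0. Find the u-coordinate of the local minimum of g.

3/4

g'(u) = -6/u + 8 = 0 gives u = 3/4.
g''(u) = 6/u², which is positive for u > 0, so this is a local minimum.
g(3/4) = -6·ln(3/4) + 6 + 4 ≈ 11.7261.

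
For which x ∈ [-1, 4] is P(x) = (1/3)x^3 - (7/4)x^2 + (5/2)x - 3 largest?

4

P'(x) = x^2 - (7/2)x + 5/2, which vanishes at x = 1 and x = 5/2.
Compare values at every candidate in [-1, 4]: P(-1) = -91/12; P(1) = -23/12; P(5/2) = -119/48; P(4) = 1/3.
Hence the absolute maximum is 1/3 at x = 4.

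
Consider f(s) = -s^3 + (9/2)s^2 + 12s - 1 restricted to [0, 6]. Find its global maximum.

55

The derivative is -3s^2 + 9s + 12, whose only zero in [0, 6] is s = 4.
Compare values at every candidate in [0, 6]: f(0) = -1,  f(4) = 55,  f(6) = 17.
Hence the absolute maximum is 55 at s = 4.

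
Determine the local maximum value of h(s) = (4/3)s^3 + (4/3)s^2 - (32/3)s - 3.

13

Critical points: h'(s) = 4s^2 + (8/3)s - 32/3 vanishes at s = -2, 4/3.
Since h''(s) = 8s + 8/3, we get h''(-2) = -40/3 < 0 ⇒ local maximum; h''(4/3) = 40/3 > 0 ⇒ local minimum.
Thus h has its local maximum at s = -2, with value 13.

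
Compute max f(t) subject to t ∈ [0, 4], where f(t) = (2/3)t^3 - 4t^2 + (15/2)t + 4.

Differentiating, f'(t) = 2t^2 - 8t + 15/2; which vanishes at t = 3/2 and t = 5/2.
Evaluating at the critical points and endpoints: f(0) = 4, f(3/2) = 17/2, f(5/2) = 49/6, f(4) = 38/3.
The maximum over the interval is 38/3, attained at t = 4.

38/3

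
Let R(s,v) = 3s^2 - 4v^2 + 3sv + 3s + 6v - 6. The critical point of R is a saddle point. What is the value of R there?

∂R/∂s = 6s + 3v + 3 = 0 and ∂R/∂v = 3s - 8v + 6 = 0, so (s, v) = (-14/19, 9/19).
The Hessian has R_{ss} = 6, R_{vv} = -8, R_{sv} = 3, giving D = -57 < 0, so the point is a saddle point.
R(-14/19, 9/19) = -108/19.

-108/19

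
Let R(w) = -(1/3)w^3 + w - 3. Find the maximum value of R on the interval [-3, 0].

3

Differentiating, R'(w) = -w^2 + 1; whose only zero in [-3, 0] is w = -1.
Evaluating at the critical points and endpoints: R(-3) = 3; R(-1) = -11/3; R(0) = -3.
The maximum over the interval is 3, attained at w = -3.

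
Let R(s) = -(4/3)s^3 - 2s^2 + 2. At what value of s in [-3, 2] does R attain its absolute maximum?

The derivative is -4s^2 - 4s, which vanishes at s = -1 and s = 0.
Compare values at every candidate in [-3, 2]: R(-3) = 20; R(-1) = 4/3; R(0) = 2; R(2) = -50/3.
Hence the absolute maximum is 20 at s = -3.

-3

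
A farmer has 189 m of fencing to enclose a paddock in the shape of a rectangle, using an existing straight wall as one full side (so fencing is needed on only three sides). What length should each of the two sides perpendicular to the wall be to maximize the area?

189/4

Let the sides perpendicular to the wall have length x and the parallel side y, so 2x + y = 189 and the area is A = xy = x(189 − 2x).
A'(x) = 189 − 4x = 0 gives x = 189/4, and A''(x) = −4 < 0 confirms a maximum.
Then y = 189 − 2·189/4 = 189/2 and A = 35721/8.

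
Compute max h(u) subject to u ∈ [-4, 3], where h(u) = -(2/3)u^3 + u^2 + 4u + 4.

140/3

h'(u) = -2u^2 + 2u + 4, which vanishes at u = -1 and u = 2.
Compare values at every candidate in [-4, 3]: h(-4) = 140/3; h(-1) = 5/3; h(2) = 32/3; h(3) = 7.
Hence the absolute maximum is 140/3 at u = -4.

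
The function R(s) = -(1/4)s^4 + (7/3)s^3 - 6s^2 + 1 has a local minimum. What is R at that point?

-41/4

R'(s) = -s^3 + 7s^2 - 12s = 0 at s = 0, 3, 4.
Second-derivative test with R''(s) = -3s^2 + 14s - 12: R''(0) = -12 < 0 ⇒ local maximum; R''(3) = 3 > 0 ⇒ local minimum; R''(4) = -4 < 0 ⇒ local maximum.
The local minimum is R(3) = -41/4.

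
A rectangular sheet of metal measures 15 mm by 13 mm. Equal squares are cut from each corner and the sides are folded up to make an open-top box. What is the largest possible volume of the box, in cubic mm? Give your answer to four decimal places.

With cut size x, the volume is V(x) = x(15 − 2x)(13 − 2x) for 0 < x < 6.5.
V'(x) = 12x^2 − 112x + 195. Setting V'(x) = 0 gives x ≈ 2.3155 (the root in (0, 6.5)).
V''(x) = 24x − 112 is negative there, so this is the maximum; V ≈ 200.9348.

200.9348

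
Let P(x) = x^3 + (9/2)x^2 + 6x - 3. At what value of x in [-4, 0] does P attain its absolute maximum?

P'(x) = 3x^2 + 9x + 6, which vanishes at x = -2 and x = -1.
Compare values at every candidate in [-4, 0]: P(-4) = -19,  P(-2) = -5,  P(-1) = -11/2,  P(0) = -3.
Hence the absolute maximum is -3 at x = 0.

0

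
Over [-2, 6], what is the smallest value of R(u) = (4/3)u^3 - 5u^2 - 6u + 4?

-23

R'(u) = 4u^2 - 10u - 6, which vanishes at u = -1/2 and u = 3.
Evaluating at the critical points and endpoints: R(-2) = -44/3, R(-1/2) = 67/12, R(3) = -23, R(6) = 76.
The minimum over the interval is -23, attained at u = 3.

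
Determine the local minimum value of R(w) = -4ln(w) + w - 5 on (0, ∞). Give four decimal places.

R'(w) = -4/w + 1 = 0 gives w = 4.
R''(w) = 4/w², which is positive for w > 0, so this is a local minimum.
R(4) = -4·ln(4) + 4 - 5 ≈ -6.5452.

-6.5452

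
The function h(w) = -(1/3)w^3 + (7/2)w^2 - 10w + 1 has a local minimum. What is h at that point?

Critical points: h'(w) = -w^2 + 7w - 10 vanishes at w = 2, 5.
Since h''(w) = -2w + 7, we get h''(2) = 3 > 0 ⇒ local minimum; h''(5) = -3 < 0 ⇒ local maximum.
The local minimum is h(2) = -23/3.

-23/3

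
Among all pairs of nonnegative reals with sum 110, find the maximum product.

With x + y = 110, the product is P(x) = x(110 − x).
P'(x) = 110 − 2x = 0 gives x = 55; P'' = −2 < 0, so this is the maximum.
P = 55·55 = 3025.

3025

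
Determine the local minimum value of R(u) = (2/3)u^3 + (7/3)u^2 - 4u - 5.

R'(u) = 2u^2 + (14/3)u - 4. Setting R'(u) = 0 gives u ∈ {-3, 2/3}.
Second-derivative test with R''(u) = 4u + 14/3: R''(-3) = -22/3 < 0 ⇒ local maximum; R''(2/3) = 22/3 > 0 ⇒ local minimum.
The local minimum is R(2/3) = -521/81.

-521/81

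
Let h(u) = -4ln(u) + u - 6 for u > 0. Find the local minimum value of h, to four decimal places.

h'(u) = -4/u + 1 = 0 gives u = 4.
h''(u) = 4/u², which is positive for u > 0, so this is a local minimum.
h(4) = -4·ln(4) + 4 - 6 ≈ -7.5452.

-7.5452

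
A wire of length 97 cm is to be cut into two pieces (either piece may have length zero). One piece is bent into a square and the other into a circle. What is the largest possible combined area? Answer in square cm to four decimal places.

Let x be the length used for the square. Square side x/4; circle radius (97−x)/(2π).
A(x) = (x/4)² + π·((97−x)/(2π))² = x²/16 + (97−x)²/(4π) for 0 ≤ x ≤ 97. A'(x) = x/8 − (97−x)/(2π) = 0 gives x = 4·97/(π+4) ≈ 54.3296.
A'' > 0, so the interior critical point is a minimum; the maximum is at an endpoint. A(0) = 748.7444 and A(97) = 588.0625, so the largest area is 748.7444.

748.7444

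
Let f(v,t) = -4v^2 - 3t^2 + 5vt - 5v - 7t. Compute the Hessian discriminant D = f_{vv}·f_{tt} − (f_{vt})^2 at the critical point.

∂f/∂v = -8v + 5t - 5 = 0 and ∂f/∂t = 5v - 6t - 7 = 0, so (v, t) = (-65/23, -81/23).
The Hessian has f_{vv} = -8, f_{tt} = -6, f_{vt} = 5, giving D = 23 > 0 with f_{vv} < 0, so the point is a local maximum.
D = (-8)·(-6) − (5)^2 = 23.

23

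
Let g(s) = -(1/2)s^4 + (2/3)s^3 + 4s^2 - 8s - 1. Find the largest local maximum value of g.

53/3

g'(s) = -2s^3 + 2s^2 + 8s - 8 = 0 at s = -2, 1, 2.
Second-derivative test with g''(s) = -6s^2 + 4s + 8: g''(-2) = -24 < 0 ⇒ local maximum; g''(1) = 6 > 0 ⇒ local minimum; g''(2) = -8 < 0 ⇒ local maximum.
The largest local maximum is g(-2) = 53/3.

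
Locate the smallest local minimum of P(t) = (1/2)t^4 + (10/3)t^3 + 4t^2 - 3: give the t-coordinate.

-4

P'(t) = 2t^3 + 10t^2 + 8t. Setting P'(t) = 0 gives t ∈ {-4, -1, 0}.
P''(t) = 6t^2 + 20t + 8. P''(-4) = 24 > 0 ⇒ local minimum; P''(-1) = -6 < 0 ⇒ local maximum; P''(0) = 8 > 0 ⇒ local minimum.
Thus P has its smallest local minimum at t = -4, with value -73/3.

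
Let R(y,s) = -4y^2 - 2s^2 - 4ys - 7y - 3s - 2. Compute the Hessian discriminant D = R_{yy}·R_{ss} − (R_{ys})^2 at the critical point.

16

∂R/∂y = -8y - 4s - 7 = 0 and ∂R/∂s = -4y - 4s - 3 = 0, so (y, s) = (-1, 1/4).
The Hessian has R_{yy} = -8, R_{ss} = -4, R_{ys} = -4, giving D = 16 > 0 with R_{yy} < 0, so the point is a local maximum.
D = (-8)·(-4) − (-4)^2 = 16.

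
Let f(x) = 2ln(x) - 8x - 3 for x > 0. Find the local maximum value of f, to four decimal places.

-7.7726

f'(x) = 2/x − 8 = 0 gives x = 1/4.
f''(x) = -2/x², which is negative for x > 0, so this is a local maximum.
f(1/4) = 2·ln(1/4) - 2 - 3 ≈ -7.7726.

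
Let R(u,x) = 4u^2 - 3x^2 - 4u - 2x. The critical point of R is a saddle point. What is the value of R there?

-2/3

∂R/∂u = 8u - 4 = 0 and ∂R/∂x = -6x - 2 = 0, so (u, x) = (1/2, -1/3).
The Hessian has R_{uu} = 8, R_{xx} = -6, R_{ux} = 0, giving D = -48 < 0, so the point is a saddle point.
R(1/2, -1/3) = -2/3.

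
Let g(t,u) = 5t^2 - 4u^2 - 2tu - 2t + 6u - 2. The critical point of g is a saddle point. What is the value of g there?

∂g/∂t = 10t - 2u - 2 = 0 and ∂g/∂u = -2t - 8u + 6 = 0, so (t, u) = (1/3, 2/3).
The Hessian has g_{tt} = 10, g_{uu} = -8, g_{tu} = -2, giving D = -84 < 0, so the point is a saddle point.
g(1/3, 2/3) = -1/3.

-1/3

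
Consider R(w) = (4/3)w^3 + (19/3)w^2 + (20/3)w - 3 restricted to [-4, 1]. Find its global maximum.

R'(w) = 4w^2 + (38/3)w + 20/3, which vanishes at w = -5/2 and w = -2/3.
Compare values at every candidate in [-4, 1]: R(-4) = -41/3,  R(-5/2) = -11/12,  R(-2/3) = -407/81,  R(1) = 34/3.
Hence the absolute maximum is 34/3 at w = 1.

34/3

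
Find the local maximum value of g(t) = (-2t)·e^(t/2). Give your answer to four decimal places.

g'(t) = (-2)·e^(t/2) + (-2t)·(1/2)·e^(t/2) = (-t - 2)·e^(t/2). Since e^(t/2) > 0, the only critical point is t = -2.
g''(-2) has the same sign as -1 < 0, so this is a local maximum.
g(-2) = (4)·e^(-1) ≈ 1.4715.

1.4715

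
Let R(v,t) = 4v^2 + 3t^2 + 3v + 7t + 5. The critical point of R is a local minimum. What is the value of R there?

∂R/∂v = 8v + 3 = 0 and ∂R/∂t = 6t + 7 = 0, so (v, t) = (-3/8, -7/6).
The Hessian has R_{vv} = 8, R_{tt} = 6, R_{vt} = 0, giving D = 48 > 0 with R_{vv} > 0, so the point is a local minimum.
R(-3/8, -7/6) = 17/48.

17/48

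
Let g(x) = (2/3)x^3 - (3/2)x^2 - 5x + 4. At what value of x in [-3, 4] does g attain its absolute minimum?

The derivative is 2x^2 - 3x - 5, which vanishes at x = -1 and x = 5/2.
Candidates: g(-3) = -25/2; g(-1) = 41/6; g(5/2) = -179/24; g(4) = 8/3.
The minimum over the interval is -25/2, attained at x = -3.

-3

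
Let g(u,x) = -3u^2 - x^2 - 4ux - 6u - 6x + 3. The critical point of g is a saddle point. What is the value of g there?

3

∂g/∂u = -6u - 4x - 6 = 0 and ∂g/∂x = -4u - 2x - 6 = 0, so (u, x) = (-3, 3).
The Hessian has g_{uu} = -6, g_{xx} = -2, g_{ux} = -4, giving D = -4 < 0, so the point is a saddle point.
g(-3, 3) = 3.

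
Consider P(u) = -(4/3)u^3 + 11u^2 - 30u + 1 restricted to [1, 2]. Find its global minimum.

The derivative is -4u^2 + 22u - 30, which has no zeros in [1, 2].
Evaluating at the critical points and endpoints: P(1) = -58/3,  P(2) = -77/3.
So the minimum is P(2) = -77/3.

-77/3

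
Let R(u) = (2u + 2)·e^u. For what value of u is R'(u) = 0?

-2

Differentiating with the product rule gives R'(u) = (2u + 4)·e^u. Since e^u > 0, the only critical point is u = -2.
R''(-2) has the same sign as 2 > 0, so this is a local minimum.
R(-2) = (-2)·e^(-2) ≈ -0.2707.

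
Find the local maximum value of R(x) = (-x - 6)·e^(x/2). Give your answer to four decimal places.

0.0366

Differentiating with the product rule gives R'(x) = (-(1/2)x - 4)·e^(x/2). Since e^(x/2) > 0, the only critical point is x = -8.
R''(-8) has the same sign as -1/2 < 0, so this is a local maximum.
R(-8) = (2)·e^(-4) ≈ 0.0366.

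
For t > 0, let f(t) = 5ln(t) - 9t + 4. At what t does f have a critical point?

f'(t) = 5/t − 9 = 0 gives t = 5/9.
f''(t) = -5/t², which is negative for t > 0, so this is a local maximum.
f(5/9) = 5·ln(5/9) - 5 + 4 ≈ -3.9389.

5/9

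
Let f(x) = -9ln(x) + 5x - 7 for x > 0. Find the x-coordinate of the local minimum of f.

9/5

f'(x) = -9/x + 5 = 0 gives x = 9/5.
f''(x) = 9/x², which is positive for x > 0, so this is a local minimum.
f(9/5) = -9·ln(9/5) + 9 - 7 ≈ -3.2901.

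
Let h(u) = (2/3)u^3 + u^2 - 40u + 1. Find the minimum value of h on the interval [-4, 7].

-301/3

Differentiating, h'(u) = 2u^2 + 2u - 40; whose only zero in [-4, 7] is u = 4.
Compare values at every candidate in [-4, 7]: h(-4) = 403/3,  h(4) = -301/3,  h(7) = -4/3.
The minimum over the interval is -301/3, attained at u = 4.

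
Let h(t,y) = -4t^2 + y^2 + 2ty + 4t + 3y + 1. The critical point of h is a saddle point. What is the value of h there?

∂h/∂t = -8t + 2y + 4 = 0 and ∂h/∂y = 2t + 2y + 3 = 0, so (t, y) = (1/10, -8/5).
The Hessian has h_{tt} = -8, h_{yy} = 2, h_{ty} = 2, giving D = -20 < 0, so the point is a saddle point.
h(1/10, -8/5) = -6/5.

-6/5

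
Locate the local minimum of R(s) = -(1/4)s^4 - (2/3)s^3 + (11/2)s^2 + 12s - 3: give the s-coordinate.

Critical points: R'(s) = -s^3 - 2s^2 + 11s + 12 vanishes at s = -4, -1, 3.
R''(s) = -3s^2 - 4s + 11. R''(-4) = -21 < 0 ⇒ local maximum; R''(-1) = 12 > 0 ⇒ local minimum; R''(3) = -28 < 0 ⇒ local maximum.
Thus R has its local minimum at s = -1, with value -109/12.

-1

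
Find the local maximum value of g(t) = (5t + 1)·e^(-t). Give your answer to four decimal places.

Differentiating with the product rule gives g'(t) = (-5t + 4)·e^(-t). Since e^(-t) > 0, the only critical point is t = 4/5.
g''(4/5) has the same sign as -5 < 0, so this is a local maximum.
g(4/5) = (5)·e^(-4/5) ≈ 2.2466.

2.2466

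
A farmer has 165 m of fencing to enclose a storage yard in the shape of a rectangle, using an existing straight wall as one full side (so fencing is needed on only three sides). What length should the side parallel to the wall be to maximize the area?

165/2

Let the sides perpendicular to the wall have length x and the parallel side y, so 2x + y = 165 and the area is A = xy = x(165 − 2x).
A'(x) = 165 − 4x = 0 gives x = 165/4, and A''(x) = −4 < 0 confirms a maximum.
Then y = 165 − 2·165/4 = 165/2 and A = 27225/8.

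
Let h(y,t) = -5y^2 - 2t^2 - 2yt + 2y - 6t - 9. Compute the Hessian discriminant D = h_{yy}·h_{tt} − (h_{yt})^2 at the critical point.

∂h/∂y = -10y - 2t + 2 = 0 and ∂h/∂t = -2y - 4t - 6 = 0, so (y, t) = (5/9, -16/9).
The Hessian has h_{yy} = -10, h_{tt} = -4, h_{yt} = -2, giving D = 36 > 0 with h_{yy} < 0, so the point is a local maximum.
D = (-10)·(-4) − (-2)^2 = 36.

36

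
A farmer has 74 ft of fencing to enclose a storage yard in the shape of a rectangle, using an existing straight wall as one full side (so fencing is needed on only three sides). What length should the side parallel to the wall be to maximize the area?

Let the sides perpendicular to the wall have length x and the parallel side y, so 2x + y = 74 and the area is A = xy = x(74 − 2x).
A'(x) = 74 − 4x = 0 gives x = 37/2, and A''(x) = −4 < 0 confirms a maximum.
Then y = 74 − 2·37/2 = 37 and A = 1369/2.

37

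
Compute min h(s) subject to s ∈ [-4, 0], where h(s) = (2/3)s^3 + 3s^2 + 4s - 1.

-35/3

The derivative is 2s^2 + 6s + 4, which vanishes at s = -2 and s = -1.
Candidates: h(-4) = -35/3,  h(-2) = -7/3,  h(-1) = -8/3,  h(0) = -1.
So the minimum is h(-4) = -35/3.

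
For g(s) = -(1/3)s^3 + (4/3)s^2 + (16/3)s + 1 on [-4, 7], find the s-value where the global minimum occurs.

The derivative is -s^2 + (8/3)s + 16/3, which vanishes at s = -4/3 and s = 4.
Evaluating at the critical points and endpoints: g(-4) = 67/3, g(-4/3) = -239/81, g(4) = 67/3, g(7) = -32/3.
The minimum over the interval is -32/3, attained at s = 7.

7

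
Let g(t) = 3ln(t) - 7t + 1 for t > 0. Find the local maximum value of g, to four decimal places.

g'(t) = 3/t − 7 = 0 gives t = 3/7.
g''(t) = -3/t², which is negative for t > 0, so this is a local maximum.
g(3/7) = 3·ln(3/7) - 3 + 1 ≈ -4.5419.

-4.5419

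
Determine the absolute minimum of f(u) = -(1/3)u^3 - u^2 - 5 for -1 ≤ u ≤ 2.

f'(u) = -u^2 - 2u, whose only zero in [-1, 2] is u = 0.
Evaluating at the critical points and endpoints: f(-1) = -17/3; f(0) = -5; f(2) = -35/3.
Hence the absolute minimum is -35/3 at u = 2.

-35/3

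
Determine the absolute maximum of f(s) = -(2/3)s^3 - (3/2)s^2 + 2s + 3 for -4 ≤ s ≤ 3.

41/3

Differentiating, f'(s) = -2s^2 - 3s + 2; which vanishes at s = -2 and s = 1/2.
Compare values at every candidate in [-4, 3]: f(-4) = 41/3, f(-2) = -5/3, f(1/2) = 85/24, f(3) = -45/2.
So the maximum is f(-4) = 41/3.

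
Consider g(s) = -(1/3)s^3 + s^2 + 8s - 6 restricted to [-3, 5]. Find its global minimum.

-46/3

The derivative is -s^2 + 2s + 8, which vanishes at s = -2 and s = 4.
Evaluating at the critical points and endpoints: g(-3) = -12,  g(-2) = -46/3,  g(4) = 62/3,  g(5) = 52/3.
Hence the absolute minimum is -46/3 at s = -2.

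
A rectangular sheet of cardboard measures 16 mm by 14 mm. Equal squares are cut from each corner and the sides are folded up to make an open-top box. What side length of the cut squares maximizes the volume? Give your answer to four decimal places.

With cut size x, the volume is V(x) = x(16 − 2x)(14 − 2x) for 0 < x < 7.
V'(x) = 12x^2 − 120x + 224. Setting V'(x) = 0 gives x ≈ 2.4834 (the root in (0, 7)).
V''(x) = 24x − 120 is negative there, so this is the maximum; V ≈ 247.5083.

2.4834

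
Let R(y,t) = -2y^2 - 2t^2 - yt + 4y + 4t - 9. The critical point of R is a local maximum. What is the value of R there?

-29/5

∂R/∂y = -4y - t + 4 = 0 and ∂R/∂t = -y - 4t + 4 = 0, so (y, t) = (4/5, 4/5).
The Hessian has R_{yy} = -4, R_{tt} = -4, R_{yt} = -1, giving D = 15 > 0 with R_{yy} < 0, so the point is a local maximum.
R(4/5, 4/5) = -29/5.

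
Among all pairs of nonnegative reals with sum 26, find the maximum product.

169

With x + y = 26, the product is P(x) = x(26 − x).
P'(x) = 26 − 2x = 0 gives x = 13; P'' = −2 < 0, so this is the maximum.
P = 13·13 = 169.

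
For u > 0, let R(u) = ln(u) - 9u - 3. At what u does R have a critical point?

R'(u) = 1/u − 9 = 0 gives u = 1/9.
R''(u) = -1/u², which is negative for u > 0, so this is a local maximum.
R(1/9) = 1·ln(1/9) - 1 - 3 ≈ -6.1972.

1/9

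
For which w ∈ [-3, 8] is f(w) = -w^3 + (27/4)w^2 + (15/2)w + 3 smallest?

8

f'(w) = -3w^2 + (27/2)w + 15/2, which vanishes at w = -1/2 and w = 5.
Compare values at every candidate in [-3, 8]: f(-3) = 273/4,  f(-1/2) = 17/16,  f(5) = 337/4,  f(8) = -17.
So the minimum is f(8) = -17.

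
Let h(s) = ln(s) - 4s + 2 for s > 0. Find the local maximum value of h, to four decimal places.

h'(s) = 1/s − 4 = 0 gives s = 1/4.
h''(s) = -1/s², which is negative for s > 0, so this is a local maximum.
h(1/4) = 1·ln(1/4) - 1 + 2 ≈ -0.3863.

-0.3863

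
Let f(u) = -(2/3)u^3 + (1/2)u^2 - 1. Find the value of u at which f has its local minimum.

Critical points: f'(u) = -2u^2 + u vanishes at u = 0, 1/2.
f''(u) = -4u + 1. f''(0) = 1 > 0 ⇒ local minimum; f''(1/2) = -1 < 0 ⇒ local maximum.
Thus f has its local minimum at u = 0, with value -1.

0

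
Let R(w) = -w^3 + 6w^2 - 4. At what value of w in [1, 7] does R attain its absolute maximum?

The derivative is -3w^2 + 12w, whose only zero in [1, 7] is w = 4.
Evaluating at the critical points and endpoints: R(1) = 1; R(4) = 28; R(7) = -53.
Hence the absolute maximum is 28 at w = 4.

4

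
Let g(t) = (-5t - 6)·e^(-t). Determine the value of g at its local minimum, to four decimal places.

Differentiating with the product rule gives g'(t) = (5t + 1)·e^(-t). Since e^(-t) > 0, the only critical point is t = -1/5.
g''(-1/5) has the same sign as 5 > 0, so this is a local minimum.
g(-1/5) = (-5)·e^(1/5) ≈ -6.1070.

-6.1070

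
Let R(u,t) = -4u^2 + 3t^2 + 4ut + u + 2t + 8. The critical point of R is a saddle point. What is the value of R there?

∂R/∂u = -8u + 4t + 1 = 0 and ∂R/∂t = 4u + 6t + 2 = 0, so (u, t) = (-1/32, -5/16).
The Hessian has R_{uu} = -8, R_{tt} = 6, R_{ut} = 4, giving D = -64 < 0, so the point is a saddle point.
R(-1/32, -5/16) = 491/64.

491/64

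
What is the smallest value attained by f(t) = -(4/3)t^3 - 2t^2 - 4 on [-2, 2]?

-68/3

Differentiating, f'(t) = -4t^2 - 4t; which vanishes at t = -1 and t = 0.
Candidates: f(-2) = -4/3; f(-1) = -14/3; f(0) = -4; f(2) = -68/3.
So the minimum is f(2) = -68/3.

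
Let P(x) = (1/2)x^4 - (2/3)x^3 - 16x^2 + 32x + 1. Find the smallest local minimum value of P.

P'(x) = 2x^3 - 2x^2 - 32x + 32 = 0 at x = -4, 1, 4.
Since P''(x) = 6x^2 - 4x - 32, we get P''(-4) = 80 > 0 ⇒ local minimum; P''(1) = -30 < 0 ⇒ local maximum; P''(4) = 48 > 0 ⇒ local minimum.
Thus P has its smallest local minimum at x = -4, with value -637/3.

-637/3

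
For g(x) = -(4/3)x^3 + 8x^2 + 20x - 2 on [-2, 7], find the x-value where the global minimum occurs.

g'(x) = -4x^2 + 16x + 20, which vanishes at x = -1 and x = 5.
Compare values at every candidate in [-2, 7]: g(-2) = 2/3,  g(-1) = -38/3,  g(5) = 394/3,  g(7) = 218/3.
The minimum over the interval is -38/3, attained at x = -1.

-1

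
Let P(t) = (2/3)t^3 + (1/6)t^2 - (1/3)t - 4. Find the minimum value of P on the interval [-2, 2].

P'(t) = 2t^2 + (1/3)t - 1/3, which vanishes at t = -1/2 and t = 1/3.
Compare values at every candidate in [-2, 2]: P(-2) = -8, P(-1/2) = -31/8, P(1/3) = -659/162, P(2) = 4/3.
The minimum over the interval is -8, attained at t = -2.

-8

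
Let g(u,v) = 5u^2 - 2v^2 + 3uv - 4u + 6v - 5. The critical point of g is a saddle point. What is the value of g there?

-25/49

∂g/∂u = 10u + 3v - 4 = 0 and ∂g/∂v = 3u - 4v + 6 = 0, so (u, v) = (-2/49, 72/49).
The Hessian has g_{uu} = 10, g_{vv} = -4, g_{uv} = 3, giving D = -49 < 0, so the point is a saddle point.
g(-2/49, 72/49) = -25/49.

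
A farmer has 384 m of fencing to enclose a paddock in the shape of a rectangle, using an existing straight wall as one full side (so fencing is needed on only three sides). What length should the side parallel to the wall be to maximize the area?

Let the sides perpendicular to the wall have length x and the parallel side y, so 2x + y = 384 and the area is A = xy = x(384 − 2x).
A'(x) = 384 − 4x = 0 gives x = 96, and A''(x) = −4 < 0 confirms a maximum.
Then y = 384 − 2·96 = 192 and A = 18432.

192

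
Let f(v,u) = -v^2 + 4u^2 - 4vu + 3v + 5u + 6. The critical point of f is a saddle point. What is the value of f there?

∂f/∂v = -2v - 4u + 3 = 0 and ∂f/∂u = -4v + 8u + 5 = 0, so (v, u) = (11/8, 1/16).
The Hessian has f_{vv} = -2, f_{uu} = 8, f_{vu} = -4, giving D = -32 < 0, so the point is a saddle point.
f(11/8, 1/16) = 263/32.

263/32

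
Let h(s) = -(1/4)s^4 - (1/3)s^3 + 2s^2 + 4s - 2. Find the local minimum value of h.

Critical points: h'(s) = -s^3 - s^2 + 4s + 4 vanishes at s = -2, -1, 2.
h''(s) = -3s^2 - 2s + 4. h''(-2) = -4 < 0 ⇒ local maximum; h''(-1) = 3 > 0 ⇒ local minimum; h''(2) = -12 < 0 ⇒ local maximum.
The local minimum is h(-1) = -47/12.

-47/12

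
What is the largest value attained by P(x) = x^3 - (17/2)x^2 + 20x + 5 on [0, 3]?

1045/54

P'(x) = 3x^2 - 17x + 20, whose only zero in [0, 3] is x = 5/3.
Candidates: P(0) = 5,  P(5/3) = 1045/54,  P(3) = 31/2.
Hence the absolute maximum is 1045/54 at x = 5/3.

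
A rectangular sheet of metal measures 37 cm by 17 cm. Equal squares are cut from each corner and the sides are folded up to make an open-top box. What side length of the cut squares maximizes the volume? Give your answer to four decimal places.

With cut size x, the volume is V(x) = x(37 − 2x)(17 − 2x) for 0 < x < 8.5.
V'(x) = 12x^2 − 216x + 629. Setting V'(x) = 0 gives x ≈ 3.6537 (the root in (0, 8.5)).
V''(x) = 24x − 216 is negative there, so this is the maximum; V ≈ 1051.5294.

3.6537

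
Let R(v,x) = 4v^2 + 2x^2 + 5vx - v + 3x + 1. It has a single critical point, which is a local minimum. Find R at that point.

-46/7

∂R/∂v = 8v + 5x - 1 = 0 and ∂R/∂x = 5v + 4x + 3 = 0, so (v, x) = (19/7, -29/7).
The Hessian has R_{vv} = 8, R_{xx} = 4, R_{vx} = 5, giving D = 7 > 0 with R_{vv} > 0, so the point is a local minimum.
R(19/7, -29/7) = -46/7.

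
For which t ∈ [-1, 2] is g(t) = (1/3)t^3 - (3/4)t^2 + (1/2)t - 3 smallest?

g'(t) = t^2 - (3/2)t + 1/2, which vanishes at t = 1/2 and t = 1.
Evaluating at the critical points and endpoints: g(-1) = -55/12; g(1/2) = -139/48; g(1) = -35/12; g(2) = -7/3.
Hence the absolute minimum is -55/12 at t = -1.

-1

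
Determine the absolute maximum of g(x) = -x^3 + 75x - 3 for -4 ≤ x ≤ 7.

247

g'(x) = -3x^2 + 75, whose only zero in [-4, 7] is x = 5.
Evaluating at the critical points and endpoints: g(-4) = -239,  g(5) = 247,  g(7) = 179.
The maximum over the interval is 247, attained at x = 5.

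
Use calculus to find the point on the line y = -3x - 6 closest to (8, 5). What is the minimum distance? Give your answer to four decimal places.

11.0680

Minimize D(x)^2 = (x - 8)^2 + (-3x - 11)^2.
d/dx[D^2] = 2(x - 8) + 2·(-3)·(-3x - 11) = 0 ⇒ x = -5/2.
Then y = 3/2 and the distance is √(245/2) ≈ 11.0680.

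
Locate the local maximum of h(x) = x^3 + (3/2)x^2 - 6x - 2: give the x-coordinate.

-2

h'(x) = 3x^2 + 3x - 6. Setting h'(x) = 0 gives x ∈ {-2, 1}.
Since h''(x) = 6x + 3, we get h''(-2) = -9 < 0 ⇒ local maximum; h''(1) = 9 > 0 ⇒ local minimum.
Thus h has its local maximum at x = -2, with value 8.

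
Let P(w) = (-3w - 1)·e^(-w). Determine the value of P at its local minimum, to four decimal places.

-1.5403

Differentiating with the product rule gives P'(w) = (3w - 2)·e^(-w). Since e^(-w) > 0, the only critical point is w = 2/3.
P''(2/3) has the same sign as 3 > 0, so this is a local minimum.
P(2/3) = (-3)·e^(-2/3) ≈ -1.5403.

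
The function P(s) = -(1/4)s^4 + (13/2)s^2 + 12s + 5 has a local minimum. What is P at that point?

P'(s) = -s^3 + 13s + 12. Setting P'(s) = 0 gives s ∈ {-3, -1, 4}.
P''(s) = -3s^2 + 13. P''(-3) = -14 < 0 ⇒ local maximum; P''(-1) = 10 > 0 ⇒ local minimum; P''(4) = -35 < 0 ⇒ local maximum.
So the local minimum value is P(-1) = -3/4.

-3/4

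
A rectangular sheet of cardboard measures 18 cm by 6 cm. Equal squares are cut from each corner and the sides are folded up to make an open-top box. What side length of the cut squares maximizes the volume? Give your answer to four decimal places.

With cut size x, the volume is V(x) = x(18 − 2x)(6 − 2x) for 0 < x < 3.
V'(x) = 12x^2 − 96x + 108. Setting V'(x) = 0 gives x ≈ 1.3542 (the root in (0, 3)).
V''(x) = 24x − 96 is negative there, so this is the maximum; V ≈ 68.1621.

1.3542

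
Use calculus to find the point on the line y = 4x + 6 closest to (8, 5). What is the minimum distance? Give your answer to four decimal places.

Minimize D(x)^2 = (x - 8)^2 + (4x + 1)^2.
d/dx[D^2] = 2(x - 8) + 2·4·(4x + 1) = 0 ⇒ x = 4/17.
Then y = 118/17 and the distance is √(1089/17) ≈ 8.0037.

8.0037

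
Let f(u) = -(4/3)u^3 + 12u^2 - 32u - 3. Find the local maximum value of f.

-73/3

Critical points: f'(u) = -4u^2 + 24u - 32 vanishes at u = 2, 4.
Second-derivative test with f''(u) = -8u + 24: f''(2) = 8 > 0 ⇒ local minimum; f''(4) = -8 < 0 ⇒ local maximum.
Thus f has its local maximum at u = 4, with value -73/3.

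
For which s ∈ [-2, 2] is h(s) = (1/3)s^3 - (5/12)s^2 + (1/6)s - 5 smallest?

-2

Differentiating, h'(s) = s^2 - (5/6)s + 1/6; which vanishes at s = 1/3 and s = 1/2.
Evaluating at the critical points and endpoints: h(-2) = -29/3; h(1/3) = -1613/324; h(1/2) = -239/48; h(2) = -11/3.
So the minimum is h(-2) = -29/3.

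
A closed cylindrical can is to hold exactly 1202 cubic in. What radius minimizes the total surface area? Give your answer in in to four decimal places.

With radius r and height h, πr²h = 1202 so h = 1202/(πr²), and S(r) = 2πr² + 2πrh = 2πr² + 2·1202/r.
S'(r) = 4πr − 2·1202/r² = 0 ⇒ r³ = 1202/(2π), so r ≈ 5.7620 and h = 2r ≈ 11.5240.
S''(r) = 4π + 4·1202/r³ > 0, so this is the minimum; S ≈ 625.8220.

5.7620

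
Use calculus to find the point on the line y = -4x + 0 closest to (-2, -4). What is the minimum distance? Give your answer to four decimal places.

2.9104

Minimize D(x)^2 = (x + 2)^2 + (-4x + 4)^2.
d/dx[D^2] = 2(x + 2) + 2·(-4)·(-4x + 4) = 0 ⇒ x = 14/17.
Then y = -56/17 and the distance is √(144/17) ≈ 2.9104.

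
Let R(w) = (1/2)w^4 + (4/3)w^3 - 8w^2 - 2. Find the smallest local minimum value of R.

Critical points: R'(w) = 2w^3 + 4w^2 - 16w vanishes at w = -4, 0, 2.
R''(w) = 6w^2 + 8w - 16. R''(-4) = 48 > 0 ⇒ local minimum; R''(0) = -16 < 0 ⇒ local maximum; R''(2) = 24 > 0 ⇒ local minimum.
So the smallest local minimum value is R(-4) = -262/3.

-262/3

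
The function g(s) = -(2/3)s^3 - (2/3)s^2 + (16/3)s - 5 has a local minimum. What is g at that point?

-13

g'(s) = -2s^2 - (4/3)s + 16/3. Setting g'(s) = 0 gives s ∈ {-2, 4/3}.
g''(s) = -4s - 4/3. g''(-2) = 20/3 > 0 ⇒ local minimum; g''(4/3) = -20/3 < 0 ⇒ local maximum.
So the local minimum value is g(-2) = -13.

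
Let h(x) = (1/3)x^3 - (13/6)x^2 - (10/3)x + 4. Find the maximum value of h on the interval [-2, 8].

28/3

h'(x) = x^2 - (13/3)x - 10/3, which vanishes at x = -2/3 and x = 5.
Compare values at every candidate in [-2, 8]: h(-2) = -2/3,  h(-2/3) = 418/81,  h(5) = -151/6,  h(8) = 28/3.
The maximum over the interval is 28/3, attained at x = 8.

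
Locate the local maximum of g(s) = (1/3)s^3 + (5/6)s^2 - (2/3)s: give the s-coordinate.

-2

g'(s) = s^2 + (5/3)s - 2/3 = 0 at s = -2, 1/3.
g''(s) = 2s + 5/3. g''(-2) = -7/3 < 0 ⇒ local maximum; g''(1/3) = 7/3 > 0 ⇒ local minimum.
So the local maximum value is g(-2) = 2.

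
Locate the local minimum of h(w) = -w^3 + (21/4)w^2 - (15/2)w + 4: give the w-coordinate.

h'(w) = -3w^2 + (21/2)w - 15/2 = 0 at w = 1, 5/2.
h''(w) = -6w + 21/2. h''(1) = 9/2 > 0 ⇒ local minimum; h''(5/2) = -9/2 < 0 ⇒ local maximum.
The local minimum is h(1) = 3/4.

1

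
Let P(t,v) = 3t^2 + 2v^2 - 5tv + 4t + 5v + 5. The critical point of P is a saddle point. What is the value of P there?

212

∂P/∂t = 6t - 5v + 4 = 0 and ∂P/∂v = -5t + 4v + 5 = 0, so (t, v) = (41, 50).
The Hessian has P_{tt} = 6, P_{vv} = 4, P_{tv} = -5, giving D = -1 < 0, so the point is a saddle point.
P(41, 50) = 212.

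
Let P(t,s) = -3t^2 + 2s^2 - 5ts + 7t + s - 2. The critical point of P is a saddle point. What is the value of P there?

32/49

∂P/∂t = -6t - 5s + 7 = 0 and ∂P/∂s = -5t + 4s + 1 = 0, so (t, s) = (33/49, 29/49).
The Hessian has P_{tt} = -6, P_{ss} = 4, P_{ts} = -5, giving D = -49 < 0, so the point is a saddle point.
P(33/49, 29/49) = 32/49.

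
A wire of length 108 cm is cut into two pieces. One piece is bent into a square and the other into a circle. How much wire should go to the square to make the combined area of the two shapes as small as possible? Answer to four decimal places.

60.4907

Let x be the length used for the square. Square side x/4; circle radius (108−x)/(2π).
A(x) = (x/4)² + π·((108−x)/(2π))² = x²/16 + (108−x)²/(4π) for 0 ≤ x ≤ 108. A'(x) = x/8 − (108−x)/(2π) = 0 gives x = 4·108/(π+4) ≈ 60.4907.
A'' = 1/8 + 1/(2π) > 0, so this gives the minimum combined area; x ≈ 60.4907 cm to the square.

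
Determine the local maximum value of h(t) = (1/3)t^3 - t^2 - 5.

-5

h'(t) = t^2 - 2t = 0 at t = 0, 2.
Second-derivative test with h''(t) = 2t - 2: h''(0) = -2 < 0 ⇒ local maximum; h''(2) = 2 > 0 ⇒ local minimum.
Thus h has its local maximum at t = 0, with value -5.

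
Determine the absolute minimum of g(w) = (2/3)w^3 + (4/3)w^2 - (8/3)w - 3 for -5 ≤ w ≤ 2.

-119/3

Differentiating, g'(w) = 2w^2 + (8/3)w - 8/3; which vanishes at w = -2 and w = 2/3.
Evaluating at the critical points and endpoints: g(-5) = -119/3; g(-2) = 7/3; g(2/3) = -323/81; g(2) = 7/3.
So the minimum is g(-5) = -119/3.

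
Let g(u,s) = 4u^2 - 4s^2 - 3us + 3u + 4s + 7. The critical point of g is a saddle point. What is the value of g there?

∂g/∂u = 8u - 3s + 3 = 0 and ∂g/∂s = -3u - 8s + 4 = 0, so (u, s) = (-12/73, 41/73).
The Hessian has g_{uu} = 8, g_{ss} = -8, g_{us} = -3, giving D = -73 < 0, so the point is a saddle point.
g(-12/73, 41/73) = 575/73.

575/73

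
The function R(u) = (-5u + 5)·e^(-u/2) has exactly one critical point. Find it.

R'(u) = (-5)·e^(-u/2) + (-5u + 5)·(-1/2)·e^(-u/2) = ((5/2)u - 15/2)·e^(-u/2). Since e^(-u/2) > 0, the only critical point is u = 3.
R''(3) has the same sign as 5/2 > 0, so this is a local minimum.
R(3) = (-10)·e^(-3/2) ≈ -2.2313.

3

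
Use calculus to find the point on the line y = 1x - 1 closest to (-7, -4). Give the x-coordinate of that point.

Minimize D(x)^2 = (x + 7)^2 + (x + 3)^2.
d/dx[D^2] = 2(x + 7) + 2·1·(x + 3) = 0 ⇒ x = -5.
Then y = -6 and the distance is √(8) ≈ 2.8284.

-5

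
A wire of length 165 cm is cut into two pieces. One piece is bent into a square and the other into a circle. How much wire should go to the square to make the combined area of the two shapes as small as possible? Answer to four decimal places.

92.4164

Let x be the length used for the square. Square side x/4; circle radius (165−x)/(2π).
A(x) = (x/4)² + π·((165−x)/(2π))² = x²/16 + (165−x)²/(4π) for 0 ≤ x ≤ 165. A'(x) = x/8 − (165−x)/(2π) = 0 gives x = 4·165/(π+4) ≈ 92.4164.
A'' = 1/8 + 1/(2π) > 0, so this gives the minimum combined area; x ≈ 92.4164 cm to the square.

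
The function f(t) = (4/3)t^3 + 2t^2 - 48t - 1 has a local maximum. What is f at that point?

f'(t) = 4t^2 + 4t - 48 = 0 at t = -4, 3.
Second-derivative test with f''(t) = 8t + 4: f''(-4) = -28 < 0 ⇒ local maximum; f''(3) = 28 > 0 ⇒ local minimum.
The local maximum is f(-4) = 413/3.

413/3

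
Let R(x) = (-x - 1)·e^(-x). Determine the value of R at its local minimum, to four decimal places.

R'(x) = (-1)·e^(-x) + (-x - 1)·(-1)·e^(-x) = (x)·e^(-x). Since e^(-x) > 0, the only critical point is x = 0.
R''(0) has the same sign as 1 > 0, so this is a local minimum.
R(0) = (-1)·e^(0) ≈ -1.0000.

-1.0000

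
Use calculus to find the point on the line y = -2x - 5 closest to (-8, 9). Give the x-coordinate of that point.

Minimize D(x)^2 = (x + 8)^2 + (-2x - 14)^2.
d/dx[D^2] = 2(x + 8) + 2·(-2)·(-2x - 14) = 0 ⇒ x = -36/5.
Then y = 47/5 and the distance is √(4/5) ≈ 0.8944.

-36/5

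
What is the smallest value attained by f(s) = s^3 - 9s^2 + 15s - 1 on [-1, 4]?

The derivative is 3s^2 - 18s + 15, whose only zero in [-1, 4] is s = 1.
Evaluating at the critical points and endpoints: f(-1) = -26; f(1) = 6; f(4) = -21.
So the minimum is f(-1) = -26.

-26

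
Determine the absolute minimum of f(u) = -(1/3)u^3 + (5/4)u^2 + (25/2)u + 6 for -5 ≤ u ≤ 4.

-587/48

Differentiating, f'(u) = -u^2 + (5/2)u + 25/2; whose only zero in [-5, 4] is u = -5/2.
Candidates: f(-5) = 197/12, f(-5/2) = -587/48, f(4) = 164/3.
Hence the absolute minimum is -587/48 at u = -5/2.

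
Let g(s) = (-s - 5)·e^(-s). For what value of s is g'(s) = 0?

g'(s) = (-1)·e^(-s) + (-s - 5)·(-1)·e^(-s) = (s + 4)·e^(-s). Since e^(-s) > 0, the only critical point is s = -4.
g''(-4) has the same sign as 1 > 0, so this is a local minimum.
g(-4) = (-1)·e^(4) ≈ -54.5982.

-4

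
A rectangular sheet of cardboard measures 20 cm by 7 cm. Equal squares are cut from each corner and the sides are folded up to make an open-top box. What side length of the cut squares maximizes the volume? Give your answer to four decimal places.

1.5703

With cut size x, the volume is V(x) = x(20 − 2x)(7 − 2x) for 0 < x < 3.5.
V'(x) = 12x^2 − 108x + 140. Setting V'(x) = 0 gives x ≈ 1.5703 (the root in (0, 3.5)).
V''(x) = 24x − 108 is negative there, so this is the maximum; V ≈ 102.1750.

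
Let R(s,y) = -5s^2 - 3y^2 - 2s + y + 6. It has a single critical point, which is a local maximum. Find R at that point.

377/60

∂R/∂s = -10s - 2 = 0 and ∂R/∂y = -6y + 1 = 0, so (s, y) = (-1/5, 1/6).
The Hessian has R_{ss} = -10, R_{yy} = -6, R_{sy} = 0, giving D = 60 > 0 with R_{ss} < 0, so the point is a local maximum.
R(-1/5, 1/6) = 377/60.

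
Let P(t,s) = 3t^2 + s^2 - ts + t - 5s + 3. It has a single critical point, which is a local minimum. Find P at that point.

-38/11

∂P/∂t = 6t - s + 1 = 0 and ∂P/∂s = -t + 2s - 5 = 0, so (t, s) = (3/11, 29/11).
The Hessian has P_{tt} = 6, P_{ss} = 2, P_{ts} = -1, giving D = 11 > 0 with P_{tt} > 0, so the point is a local minimum.
P(3/11, 29/11) = -38/11.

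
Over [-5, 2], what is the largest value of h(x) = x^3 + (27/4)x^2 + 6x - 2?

45

Differentiating, h'(x) = 3x^2 + (27/2)x + 6; which vanishes at x = -4 and x = -1/2.
Evaluating at the critical points and endpoints: h(-5) = 47/4; h(-4) = 18; h(-1/2) = -55/16; h(2) = 45.
The maximum over the interval is 45, attained at x = 2.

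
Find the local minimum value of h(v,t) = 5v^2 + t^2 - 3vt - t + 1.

6/11

∂h/∂v = 10v - 3t = 0 and ∂h/∂t = -3v + 2t - 1 = 0, so (v, t) = (3/11, 10/11).
The Hessian has h_{vv} = 10, h_{tt} = 2, h_{vt} = -3, giving D = 11 > 0 with h_{vv} > 0, so the point is a local minimum.
h(3/11, 10/11) = 6/11.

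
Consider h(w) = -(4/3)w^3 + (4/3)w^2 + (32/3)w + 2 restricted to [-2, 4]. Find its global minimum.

-58/3

h'(w) = -4w^2 + (8/3)w + 32/3, which vanishes at w = -4/3 and w = 2.
Compare values at every candidate in [-2, 4]: h(-2) = -10/3; h(-4/3) = -542/81; h(2) = 18; h(4) = -58/3.
So the minimum is h(4) = -58/3.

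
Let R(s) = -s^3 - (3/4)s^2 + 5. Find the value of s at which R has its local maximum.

0

Critical points: R'(s) = -3s^2 - (3/2)s vanishes at s = -1/2, 0.
Since R''(s) = -6s - 3/2, we get R''(-1/2) = 3/2 > 0 ⇒ local minimum; R''(0) = -3/2 < 0 ⇒ local maximum.
Thus R has its local maximum at s = 0, with value 5.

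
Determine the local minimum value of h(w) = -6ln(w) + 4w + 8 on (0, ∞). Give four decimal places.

11.5672

h'(w) = -6/w + 4 = 0 gives w = 3/2.
h''(w) = 6/w², which is positive for w > 0, so this is a local minimum.
h(3/2) = -6·ln(3/2) + 6 + 8 ≈ 11.5672.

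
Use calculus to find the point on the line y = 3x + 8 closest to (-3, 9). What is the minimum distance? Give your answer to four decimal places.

3.1623

Minimize D(x)^2 = (x + 3)^2 + (3x - 1)^2.
d/dx[D^2] = 2(x + 3) + 2·3·(3x - 1) = 0 ⇒ x = 0.
Then y = 8 and the distance is √(10) ≈ 3.1623.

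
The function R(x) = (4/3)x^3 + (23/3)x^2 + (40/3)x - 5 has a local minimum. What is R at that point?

R'(x) = 4x^2 + (46/3)x + 40/3 = 0 at x = -5/2, -4/3.
Second-derivative test with R''(x) = 8x + 46/3: R''(-5/2) = -14/3 < 0 ⇒ local maximum; R''(-4/3) = 14/3 > 0 ⇒ local minimum.
The local minimum is R(-4/3) = -997/81.

-997/81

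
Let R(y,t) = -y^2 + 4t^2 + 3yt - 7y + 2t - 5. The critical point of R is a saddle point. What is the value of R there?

∂R/∂y = -2y + 3t - 7 = 0 and ∂R/∂t = 3y + 8t + 2 = 0, so (y, t) = (-62/25, 17/25).
The Hessian has R_{yy} = -2, R_{tt} = 8, R_{yt} = 3, giving D = -25 < 0, so the point is a saddle point.
R(-62/25, 17/25) = 109/25.

109/25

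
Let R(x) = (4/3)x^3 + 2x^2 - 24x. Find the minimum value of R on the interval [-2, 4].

-88/3

R'(x) = 4x^2 + 4x - 24, whose only zero in [-2, 4] is x = 2.
Evaluating at the critical points and endpoints: R(-2) = 136/3; R(2) = -88/3; R(4) = 64/3.
So the minimum is R(2) = -88/3.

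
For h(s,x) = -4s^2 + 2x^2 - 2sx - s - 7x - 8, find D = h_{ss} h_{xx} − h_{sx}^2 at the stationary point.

∂h/∂s = -8s - 2x - 1 = 0 and ∂h/∂x = -2s + 4x - 7 = 0, so (s, x) = (-1/2, 3/2).
The Hessian has h_{ss} = -8, h_{xx} = 4, h_{sx} = -2, giving D = -36 < 0, so the point is a saddle point.
D = (-8)·(4) − (-2)^2 = -36.

-36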